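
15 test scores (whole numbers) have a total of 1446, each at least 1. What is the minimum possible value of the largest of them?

97

If every one of the 15 were at most 96, the total would be at most 15 × 96 = 1440 < 1446.
Achievable: 6 of them at 97 and 9 at 96 total 1446.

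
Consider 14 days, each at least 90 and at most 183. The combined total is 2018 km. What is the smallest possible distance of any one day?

90

To make one day as small as possible, make the other 13 as large as possible.
The other 13 can take up 13 × 183 = 2379 ≥ 2018 − 90, so one day can sit at its floor of 90.
Achievable: one at 90 and the other 13 totalling 1928, which fits since 13 × 90 ≤ 1928 ≤ 13 × 183.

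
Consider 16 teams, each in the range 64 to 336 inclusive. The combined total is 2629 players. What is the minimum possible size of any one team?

64

Minimizing one value means maximizing the remaining 15.
The other 15 can take up 15 × 336 = 5040 ≥ 2629 − 64, so one team can sit at its floor of 64.
Achievable: one at 64 and the other 15 totalling 2565, which fits since 15 × 64 ≤ 2565 ≤ 15 × 336.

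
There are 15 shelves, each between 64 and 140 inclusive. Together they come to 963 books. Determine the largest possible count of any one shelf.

67

Maximizing one value means minimizing the remaining 14.
The other 14 contribute at least 14 × 64 = 896, leaving at most 963 − 896 = 67.
Since 67 ≤ 140, this is achievable: one at 67 and 14 at 64.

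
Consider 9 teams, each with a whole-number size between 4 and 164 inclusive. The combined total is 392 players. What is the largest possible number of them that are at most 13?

Each value at 13 or below falls at least 164 − 13 = 151 short of the ceiling 164.
The ceiling total is 9 × 164 = 1476, and we need 392, so at most ⌊(1476 − 392)/151⌋ = 7 can be that low.
k = 7 is achieved by 7 values at 13 and 2 at 164, total 419; lower one of the 164's by 27 (still > 13) to reach 392.

7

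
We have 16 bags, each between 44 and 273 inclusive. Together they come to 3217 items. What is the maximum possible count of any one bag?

273

Maximizing one value means minimizing the remaining 15.
The other 15 contribute at least 15 × 44 = 660, leaving at most 3217 − 660 = 2557.
But each bag is capped at 273, so the maximum is 273.
Achievable: one at 273 and the other 15 totalling 2944, which fits since 15 × 44 ≤ 2944 ≤ 15 × 273.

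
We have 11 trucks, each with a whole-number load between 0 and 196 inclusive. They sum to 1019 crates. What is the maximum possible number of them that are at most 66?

Suppose k of them are at most 66. Those contribute at most 66 each and the rest at most 196 each.
So the total is at most 66k + 196(11 − k) = 2156 − 130k. This must still be ≥ 1019, so k ≤ 8.
k = 8 is achieved by 8 values at 66 and 3 at 196, total 1116; lower one of the 196's by 97 (still > 66) to reach 1019.

8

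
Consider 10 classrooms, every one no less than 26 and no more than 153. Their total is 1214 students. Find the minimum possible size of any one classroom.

To make one classroom as small as possible, make the other 9 as large as possible.
The other 9 can take up 9 × 153 = 1377 ≥ 1214 − 26, so one classroom can sit at its floor of 26.
Achievable: one at 26 and the other 9 totalling 1188, which fits since 9 × 26 ≤ 1188 ≤ 9 × 153.

26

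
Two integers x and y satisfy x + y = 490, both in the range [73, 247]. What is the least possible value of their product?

60021

xy = x(490 − x) is concave in x, so over [243, 247] it is minimized at an endpoint.
At the endpoint x = 243, y = 490 − 243 = 247, so xy = 243 × 247 = 60021.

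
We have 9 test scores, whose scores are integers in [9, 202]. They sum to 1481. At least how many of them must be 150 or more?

3

If only k of them are at least 150, the other 9 − k are at most 149, so the total is at most k·202 + (9 − k)·149.
This must reach 1481, so k·202 + (9 − k)·149 ≥ 1481, giving k ≥ 3.
Exactly 3 works: 3 values at 202 and 6 at 149 total 1500; lower one of the high values by 19 (still ≥ 150) to hit 1481.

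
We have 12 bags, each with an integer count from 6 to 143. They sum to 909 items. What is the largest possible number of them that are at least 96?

With k values at 96 or above and the rest at least 6, the sum is at least 72 + 90k.
Since the sum is 909, we need 90k ≤ 837, i.e. k ≤ 9.
k = 9 is achieved by 9 values at 96 and 3 at 6, total 882; add 27 to one value (staying below 96) to reach 909.

9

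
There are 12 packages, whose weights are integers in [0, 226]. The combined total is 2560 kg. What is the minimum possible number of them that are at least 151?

Each value short of 151 is at most 150, costing at least 226 − 150 = 76 against the maximum total of 2712.
We can afford to lose at most 2712 − 2560 = 152, so at most ⌊152/76⌋ = 2 fall short, and at least 10 are ≥ 151.
Exactly 10 works: 10 values at 226 and 2 at 150 total 2560.

10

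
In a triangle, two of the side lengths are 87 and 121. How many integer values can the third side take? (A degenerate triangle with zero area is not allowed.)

The triangle inequality gives |87 − 121| < c < 87 + 121, i.e. 34 < c < 208.
So c can be any integer from 35 to 207: 173 values.

173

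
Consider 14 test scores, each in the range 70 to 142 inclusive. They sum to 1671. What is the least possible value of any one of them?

70

Minimizing one value means maximizing the remaining 13.
The other 13 can take up 13 × 142 = 1846 ≥ 1671 − 70, so one score can sit at its floor of 70.
Achievable: one at 70 and the other 13 totalling 1601, which fits since 13 × 70 ≤ 1601 ≤ 13 × 142.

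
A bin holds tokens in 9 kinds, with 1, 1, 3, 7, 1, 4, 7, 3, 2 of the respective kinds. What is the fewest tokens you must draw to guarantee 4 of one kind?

In the worst case you take as many as possible of each kind without reaching 4: 1 + 1 + 3 + 3 + 1 + 3 + 3 + 3 + 2 = 20.
The next one must give 4 of some kind, so 20 + 1 = 21.

21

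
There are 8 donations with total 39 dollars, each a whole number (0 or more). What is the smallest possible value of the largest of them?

The average is 39/8 > 4, so not all 8 can be 4 or less; the largest is ≥ 5.
Equality holds with 7 values of 5 and 1 value of 4.

5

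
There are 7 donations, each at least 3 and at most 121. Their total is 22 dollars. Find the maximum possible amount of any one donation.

4

To make one donation as large as possible, make the other 6 as small as possible.
The other 6 contribute at least 6 × 3 = 18, leaving at most 22 − 18 = 4.
Since 4 ≤ 121, this is achievable: one at 4 and 6 at 3.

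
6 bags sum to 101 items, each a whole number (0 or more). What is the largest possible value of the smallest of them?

16

The 6 values sum to 101, so their minimum is at most ⌊101/6⌋ = 16.
Achievable: 1 of them at 16 and 5 at 17 total 101.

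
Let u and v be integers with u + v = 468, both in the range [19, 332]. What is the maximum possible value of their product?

54756

uv = u(468 − u) is maximized when u is as near 468/2 as the bounds allow.
Taking u = 234 and v = 234 (both in [19, 332]) gives uv = 54756.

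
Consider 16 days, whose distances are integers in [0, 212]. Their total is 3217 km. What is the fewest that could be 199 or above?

Each value short of 199 is at most 198, costing at least 212 − 198 = 14 against the maximum total of 3392.
We can afford to lose at most 3392 − 3217 = 175, so at most ⌊175/14⌋ = 12 fall short, and at least 4 are ≥ 199.
Exactly 4 works: 4 values at 212 and 12 at 198 total 3224; lower one of the high values by 7 (still ≥ 199) to hit 3217.

4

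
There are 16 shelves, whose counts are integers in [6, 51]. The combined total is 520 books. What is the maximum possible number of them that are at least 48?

With k values at 48 or above and the rest at least 6, the sum is at least 96 + 42k.
Since the sum is 520, we need 42k ≤ 424, i.e. k ≤ 10.
k = 10 is achieved by 10 values at 48 and 6 at 6, total 516; add 4 to one value (staying below 48) to reach 520.

10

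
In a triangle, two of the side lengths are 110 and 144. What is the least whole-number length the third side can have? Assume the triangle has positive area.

35

The third side must exceed |110 − 144| = 34.
The smallest integer above 34 is 35.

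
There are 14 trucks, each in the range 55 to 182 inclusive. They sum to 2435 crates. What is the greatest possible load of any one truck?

To make one truck as large as possible, make the other 13 as small as possible.
The other 13 contribute at least 13 × 55 = 715, leaving at most 2435 − 715 = 1720.
But each truck is capped at 182, so the maximum is 182.
Achievable: one at 182 and the other 13 totalling 2253, which fits since 13 × 55 ≤ 2253 ≤ 13 × 182.

182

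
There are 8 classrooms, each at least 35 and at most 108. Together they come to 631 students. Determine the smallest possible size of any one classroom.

Minimizing one value means maximizing the remaining 7.
The other 7 can take up 7 × 108 = 756 ≥ 631 − 35, so one classroom can sit at its floor of 35.
Achievable: one at 35 and the other 7 totalling 596, which fits since 7 × 35 ≤ 596 ≤ 7 × 108.

35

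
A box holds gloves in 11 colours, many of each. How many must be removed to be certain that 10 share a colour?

100

In the worst case you draw 9 of each of the 11 colours: 11 × 9 = 99.
One more forces 10 of some colour, so 99 + 1 = 100.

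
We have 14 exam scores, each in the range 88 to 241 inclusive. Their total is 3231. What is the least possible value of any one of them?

98

To make one score as small as possible, make the other 13 as large as possible.
The other 13 contribute at most 13 × 241 = 3133, leaving at least 3231 − 3133 = 98.
Since 98 ≥ 88, this is achievable: one at 98 and 13 at 241.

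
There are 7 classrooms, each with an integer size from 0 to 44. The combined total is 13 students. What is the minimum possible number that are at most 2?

Each value above 2 is at least 3, contributing at least 3 − 0 = 3 above the floor 0.
The sum exceeds the floor total 0 by 13, so at most ⌊13/3⌋ = 4 exceed 2, and at least 3 are ≤ 2.
Exactly 3 works: 3 values at 0 and 4 at 3 total 12; raise one of the low values by 1 (still ≤ 2) to hit 13.

3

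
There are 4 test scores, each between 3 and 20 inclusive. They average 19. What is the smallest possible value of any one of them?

To make one score as small as possible, make the other 3 as large as possible.
The total is 4 × 19 = 76.
The other 3 contribute at most 3 × 20 = 60, leaving at least 76 − 60 = 16.
Since 16 ≥ 3, this is achievable: one at 16 and 3 at 20.

16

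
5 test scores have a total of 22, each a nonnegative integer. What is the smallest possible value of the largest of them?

5

The average is 22/5 > 4, so not all 5 can be 4 or less; the largest is ≥ 5.
Achievable: 2 of them at 5 and 3 at 4 total 22.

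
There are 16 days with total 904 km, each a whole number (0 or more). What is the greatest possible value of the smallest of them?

The average is 904/16 < 57, so some value is ≤ 56.
Equality holds with 8 values of 56 and 8 values of 57.

56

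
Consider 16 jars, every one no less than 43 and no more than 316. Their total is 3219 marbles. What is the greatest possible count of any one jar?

Maximizing one value means minimizing the remaining 15.
The other 15 contribute at least 15 × 43 = 645, leaving at most 3219 − 645 = 2574.
But each jar is capped at 316, so the maximum is 316.
Achievable: one at 316 and the other 15 totalling 2903, which fits since 15 × 43 ≤ 2903 ≤ 15 × 316.

316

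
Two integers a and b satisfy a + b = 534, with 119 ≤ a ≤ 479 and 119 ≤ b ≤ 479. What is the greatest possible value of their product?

For a fixed sum, the product ab is largest when a and b are as close as possible.
Taking a = 267 and b = 267 (both in [119, 479]) gives ab = 71289.

71289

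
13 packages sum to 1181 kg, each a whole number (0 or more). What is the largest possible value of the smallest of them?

90

The average is 1181/13 < 91, so some value is ≤ 90.
Taking 2 copies of 90 and 11 copies of 91 gives exactly 1181, so 90 is attained.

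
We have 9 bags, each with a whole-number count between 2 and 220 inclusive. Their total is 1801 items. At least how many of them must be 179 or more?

If only k of them are at least 179, the other 9 − k are at most 178, so the total is at most k·220 + (9 − k)·178.
This must reach 1801, so k·220 + (9 − k)·178 ≥ 1801, giving k ≥ 5.
Exactly 5 works: 5 values at 220 and 4 at 178 total 1812; lower one of the high values by 11 (still ≥ 179) to hit 1801.

5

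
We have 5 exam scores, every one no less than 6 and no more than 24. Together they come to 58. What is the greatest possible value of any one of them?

To make one score as large as possible, make the other 4 as small as possible.
The other 4 contribute at least 4 × 6 = 24, leaving at most 58 − 24 = 34.
But each score is capped at 24, so the maximum is 24.
Achievable: one at 24 and the other 4 totalling 34, which fits since 4 × 6 ≤ 34 ≤ 4 × 24.

24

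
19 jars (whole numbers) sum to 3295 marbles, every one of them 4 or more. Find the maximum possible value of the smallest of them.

173

If every one of the 19 were at least 174, the total would be at least 19 × 174 = 3306 > 3295.
Taking 11 copies of 173 and 8 copies of 174 gives exactly 3295, so 173 is attained.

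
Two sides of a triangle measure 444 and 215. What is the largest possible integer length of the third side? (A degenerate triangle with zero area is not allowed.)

The third side must be less than 444 + 215 = 659.
The largest integer below 659 is 658.

658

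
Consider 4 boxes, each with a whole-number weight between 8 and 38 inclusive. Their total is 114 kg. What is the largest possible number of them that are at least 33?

If k of the values are ≥ 33, the total is ≥ 33k + 8(4 − k).
Setting 33k + 8(4 − k) ≤ 114 gives 25k ≤ 82, so k ≤ 3.
k = 3 is achieved by 3 values at 33 and 1 at 8, total 107; add 7 to one value (staying below 33) to reach 114.

3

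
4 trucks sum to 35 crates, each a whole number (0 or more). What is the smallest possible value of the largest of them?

9

The average is 35/4 > 8, so not all 4 can be 8 or less; the largest is ≥ 9.
Equality holds with 3 values of 9 and 1 value of 8.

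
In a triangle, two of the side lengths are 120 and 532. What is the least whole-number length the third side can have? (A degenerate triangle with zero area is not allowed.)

The third side must exceed |120 − 532| = 412.
The smallest integer above 412 is 413.

413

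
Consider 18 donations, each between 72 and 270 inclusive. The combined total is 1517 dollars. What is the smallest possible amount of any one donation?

To make one donation as small as possible, make the other 17 as large as possible.
The other 17 can take up 17 × 270 = 4590 ≥ 1517 − 72, so one donation can sit at its floor of 72.
Achievable: one at 72 and the other 17 totalling 1445, which fits since 17 × 72 ≤ 1445 ≤ 17 × 270.

72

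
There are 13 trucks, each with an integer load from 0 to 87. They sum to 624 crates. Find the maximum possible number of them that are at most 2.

Suppose k of them are at most 2. Those contribute at most 2 each and the rest at most 87 each.
So the total is at most 2k + 87(13 − k) = 1131 − 85k. This must still be ≥ 624, so k ≤ 5.
k = 5 is achieved by 5 values at 2 and 8 at 87, total 706; lower one of the 87's by 82 (still > 2) to reach 624.

5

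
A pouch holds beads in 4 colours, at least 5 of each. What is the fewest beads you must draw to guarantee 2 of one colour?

In the worst case you draw 1 of each of the 4 colours: 4 × 1 = 4.
One more forces 2 of some colour, so 4 + 1 = 5.

5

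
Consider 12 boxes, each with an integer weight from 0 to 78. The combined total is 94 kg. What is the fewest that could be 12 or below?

5

Each value above 12 is at least 13, contributing at least 13 − 0 = 13 above the floor 0.
The sum exceeds the floor total 0 by 94, so at most ⌊94/13⌋ = 7 exceed 12, and at least 5 are ≤ 12.
Exactly 5 works: 5 values at 0 and 7 at 13 total 91; raise one of the low values by 3 (still ≤ 12) to hit 94.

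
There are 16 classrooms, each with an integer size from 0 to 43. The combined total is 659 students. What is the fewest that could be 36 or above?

Each value short of 36 is at most 35, costing at least 43 − 35 = 8 against the maximum total of 688.
We can afford to lose at most 688 − 659 = 29, so at most ⌊29/8⌋ = 3 fall short, and at least 13 are ≥ 36.
Exactly 13 works: 13 values at 43 and 3 at 35 total 664; lower one of the high values by 5 (still ≥ 36) to hit 659.

13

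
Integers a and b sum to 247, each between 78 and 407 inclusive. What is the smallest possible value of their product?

ab = a(247 − a) is concave in a, so over [78, 169] it is minimized at an endpoint.
At the endpoint a = 78, b = 247 − 78 = 169, so ab = 78 × 169 = 13182.

13182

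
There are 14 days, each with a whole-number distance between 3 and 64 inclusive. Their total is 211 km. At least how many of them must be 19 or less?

If only k of them are at most 19, the other 14 − k are at least 20, so the total is at least (14 − k)·20 + k·3.
This is ≤ 211, so (14 − k)·20 + 3k ≤ 211, which gives k ≥ 5.
Exactly 5 works: 5 values at 3 and 9 at 20 total 195; raise one of the low values by 16 (still ≤ 19) to hit 211.

5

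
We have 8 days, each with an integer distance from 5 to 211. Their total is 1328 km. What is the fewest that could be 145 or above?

Each value short of 145 is at most 144, costing at least 211 − 144 = 67 against the maximum total of 1688.
We can afford to lose at most 1688 − 1328 = 360, so at most ⌊360/67⌋ = 5 fall short, and at least 3 are ≥ 145.
Exactly 3 works: 3 values at 211 and 5 at 144 total 1353; lower one of the high values by 25 (still ≥ 145) to hit 1328.

3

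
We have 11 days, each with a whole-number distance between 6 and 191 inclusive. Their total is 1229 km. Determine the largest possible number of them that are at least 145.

With k values at 145 or above and the rest at least 6, the sum is at least 66 + 139k.
Since the sum is 1229, we need 139k ≤ 1163, i.e. k ≤ 8.
k = 8 is achieved by 8 values at 145 and 3 at 6, total 1178; add 51 to one value (staying below 145) to reach 1229.

8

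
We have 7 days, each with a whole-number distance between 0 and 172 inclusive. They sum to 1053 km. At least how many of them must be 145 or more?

2

Each value short of 145 is at most 144, costing at least 172 − 144 = 28 against the maximum total of 1204.
We can afford to lose at most 1204 − 1053 = 151, so at most ⌊151/28⌋ = 5 fall short, and at least 2 are ≥ 145.
Exactly 2 works: 2 values at 172 and 5 at 144 total 1064; lower one of the high values by 11 (still ≥ 145) to hit 1053.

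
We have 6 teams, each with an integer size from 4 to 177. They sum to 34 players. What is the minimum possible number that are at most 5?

1

If only k of them are at most 5, the other 6 − k are at least 6, so the total is at least (6 − k)·6 + k·4.
This is ≤ 34, so (6 − k)·6 + 4k ≤ 34, which gives k ≥ 1.
Exactly 1 works: 1 value at 4 and 5 at 6 total 34.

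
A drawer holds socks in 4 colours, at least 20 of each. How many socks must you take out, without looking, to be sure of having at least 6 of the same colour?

You could draw 5 of every colour without reaching 6 of any — 20 in all.
One more forces 6 of some colour, so 20 + 1 = 21.

21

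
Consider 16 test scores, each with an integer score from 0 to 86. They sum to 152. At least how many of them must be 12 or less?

If only k of them are at most 12, the other 16 − k are at least 13, so the total is at least (16 − k)·13 + k·0.
This is ≤ 152, so (16 − k)·13 + 0k ≤ 152, which gives k ≥ 5.
Exactly 5 works: 5 values at 0 and 11 at 13 total 143; raise one of the low values by 9 (still ≤ 12) to hit 152.

5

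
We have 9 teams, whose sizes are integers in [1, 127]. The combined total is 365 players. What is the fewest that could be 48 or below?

2

Let j be the number exceeding 48. Then the total is ≥ 49·j + 1·(9 − j) = 9 + 48j.
So 48j ≤ 356 and j ≤ 7; hence at least 9 − 7 = 2 are ≤ 48.
Exactly 2 works: 2 values at 1 and 7 at 49 total 345; raise one of the low values by 20 (still ≤ 48) to hit 365.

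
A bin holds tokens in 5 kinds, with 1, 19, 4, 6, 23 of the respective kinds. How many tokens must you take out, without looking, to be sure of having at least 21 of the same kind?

51

In the worst case you take as many as possible of each kind without reaching 21: 1 + 19 + 4 + 6 + 20 = 50.
The next one must give 21 of some kind, so 50 + 1 = 51.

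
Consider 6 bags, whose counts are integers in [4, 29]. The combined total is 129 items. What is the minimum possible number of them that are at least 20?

2

If only k of them are at least 20, the other 6 − k are at most 19, so the total is at most k·29 + (6 − k)·19.
This must reach 129, so k·29 + (6 − k)·19 ≥ 129, giving k ≥ 2.
Exactly 2 works: 2 values at 29 and 4 at 19 total 134; lower one of the high values by 5 (still ≥ 20) to hit 129.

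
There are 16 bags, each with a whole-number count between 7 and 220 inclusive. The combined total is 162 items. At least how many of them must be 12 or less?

8

Let j be the number exceeding 12. Then the total is ≥ 13·j + 7·(16 − j) = 112 + 6j.
So 6j ≤ 50 and j ≤ 8; hence at least 16 − 8 = 8 are ≤ 12.
Exactly 8 works: 8 values at 7 and 8 at 13 total 160; raise one of the low values by 2 (still ≤ 12) to hit 162.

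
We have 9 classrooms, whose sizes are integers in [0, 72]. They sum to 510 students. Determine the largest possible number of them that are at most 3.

Suppose k of them are at most 3. Those contribute at most 3 each and the rest at most 72 each.
So the total is at most 3k + 72(9 − k) = 648 − 69k. This must still be ≥ 510, so k ≤ 2.
k = 2 is achieved by 2 values at 3 and 7 at 72, total 510.

2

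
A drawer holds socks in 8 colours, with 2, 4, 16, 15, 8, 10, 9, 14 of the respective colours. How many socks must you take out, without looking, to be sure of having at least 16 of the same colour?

In the worst case you take as many as possible of each colour without reaching 16: 2 + 4 + 15 + 15 + 8 + 10 + 9 + 14 = 77.
The next one must give 16 of some colour, so 77 + 1 = 78.

78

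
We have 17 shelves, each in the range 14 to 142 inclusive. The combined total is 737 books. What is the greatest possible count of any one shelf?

142

Maximizing one value means minimizing the remaining 16.
The other 16 contribute at least 16 × 14 = 224, leaving at most 737 − 224 = 513.
But each shelf is capped at 142, so the maximum is 142.
Achievable: one at 142 and the other 16 totalling 595, which fits since 16 × 14 ≤ 595 ≤ 16 × 142.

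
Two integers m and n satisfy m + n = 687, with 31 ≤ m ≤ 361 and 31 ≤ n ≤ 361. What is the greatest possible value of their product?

117992

For a fixed sum, the product mn is largest when m and n are as close as possible.
Taking m = 343 and n = 344 (both in [31, 361]) gives mn = 117992.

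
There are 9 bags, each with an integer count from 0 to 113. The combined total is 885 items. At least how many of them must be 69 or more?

7

Suppose at most 9 − j of them reach 69; then j values are ≤ 68 and the rest ≤ 113.
The total is then ≤ 68·j + 113·(9 − j) = 1017 − 45j. For this to be ≥ 885 we need j ≤ 2, so at least 9 − 2 = 7 must reach 69.
Exactly 7 works: 7 values at 113 and 2 at 68 total 927; lower one of the high values by 42 (still ≥ 69) to hit 885.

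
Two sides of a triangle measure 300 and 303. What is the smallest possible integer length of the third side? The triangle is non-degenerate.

The third side must exceed |300 − 303| = 3.
The smallest integer above 3 is 4.

4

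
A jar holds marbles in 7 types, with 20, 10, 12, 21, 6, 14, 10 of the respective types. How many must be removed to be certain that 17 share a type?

85

In the worst case you take as many as possible of each type without reaching 17: 16 + 10 + 12 + 16 + 6 + 14 + 10 = 84.
The next one must give 17 of some type, so 84 + 1 = 85.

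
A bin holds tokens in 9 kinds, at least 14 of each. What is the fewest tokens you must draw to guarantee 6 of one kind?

46

You could draw 5 of every kind without reaching 6 of any — 45 in all.
One more forces 6 of some kind, so 45 + 1 = 46.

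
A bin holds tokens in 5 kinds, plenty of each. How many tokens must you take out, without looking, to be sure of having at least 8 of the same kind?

In the worst case you draw 7 of each of the 5 kinds: 5 × 7 = 35.
One more forces 8 of some kind, so 35 + 1 = 36.

36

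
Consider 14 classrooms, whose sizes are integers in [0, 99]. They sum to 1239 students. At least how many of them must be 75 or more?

Suppose at most 14 − j of them reach 75; then j values are ≤ 74 and the rest ≤ 99.
The total is then ≤ 74·j + 99·(14 − j) = 1386 − 25j. For this to be ≥ 1239 we need j ≤ 5, so at least 14 − 5 = 9 must reach 75.
Exactly 9 works: 9 values at 99 and 5 at 74 total 1261; lower one of the high values by 22 (still ≥ 75) to hit 1239.

9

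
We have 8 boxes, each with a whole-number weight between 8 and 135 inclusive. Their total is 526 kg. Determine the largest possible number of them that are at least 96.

5

Suppose k of them are at least 96. Those contribute at least 96 each and the other 8 − k at least 8 each.
So the total is at least 96k + 8(8 − k) = 64 + 88k. This must be ≤ 526, giving k ≤ 5.
k = 5 is achieved by 5 values at 96 and 3 at 8, total 504; add 22 to one value (staying below 96) to reach 526.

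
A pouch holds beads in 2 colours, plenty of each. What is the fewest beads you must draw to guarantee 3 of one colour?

You could draw 2 of every colour without reaching 3 of any — 4 in all.
One more forces 3 of some colour, so 4 + 1 = 5.

5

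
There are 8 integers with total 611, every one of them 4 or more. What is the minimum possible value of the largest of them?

If every one of the 8 were at most 76, the total would be at most 8 × 76 = 608 < 611.
Taking 5 copies of 76 and 3 copies of 77 gives exactly 611, so 77 is attained.

77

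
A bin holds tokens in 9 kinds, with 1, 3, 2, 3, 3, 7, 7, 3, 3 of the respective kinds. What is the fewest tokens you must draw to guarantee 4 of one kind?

In the worst case you take as many as possible of each kind without reaching 4: 1 + 3 + 2 + 3 + 3 + 3 + 3 + 3 + 3 = 24.
The next one must give 4 of some kind, so 24 + 1 = 25.

25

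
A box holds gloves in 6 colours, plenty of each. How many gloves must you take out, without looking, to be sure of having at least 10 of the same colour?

55

You could draw 9 of every colour without reaching 10 of any — 54 in all.
One more forces 10 of some colour, so 54 + 1 = 55.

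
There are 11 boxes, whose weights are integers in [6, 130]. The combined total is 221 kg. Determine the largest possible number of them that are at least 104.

1

If k of the values are ≥ 104, the total is ≥ 104k + 6(11 − k).
Setting 104k + 6(11 − k) ≤ 221 gives 98k ≤ 155, so k ≤ 1.
k = 1 is achieved by 1 value at 104 and 10 at 6, total 164; add 57 to one value (staying below 104) to reach 221.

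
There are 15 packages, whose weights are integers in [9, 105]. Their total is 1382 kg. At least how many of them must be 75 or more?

Suppose at most 15 − j of them reach 75; then j values are ≤ 74 and the rest ≤ 105.
The total is then ≤ 74·j + 105·(15 − j) = 1575 − 31j. For this to be ≥ 1382 we need j ≤ 6, so at least 15 − 6 = 9 must reach 75.
Exactly 9 works: 9 values at 105 and 6 at 74 total 1389; lower one of the high values by 7 (still ≥ 75) to hit 1382.

9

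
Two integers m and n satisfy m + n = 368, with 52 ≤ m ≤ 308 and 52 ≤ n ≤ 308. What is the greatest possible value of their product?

For a fixed sum, the product mn is largest when m and n are as close as possible.
Taking m = 184 and n = 184 (both in [52, 308]) gives mn = 33856.

33856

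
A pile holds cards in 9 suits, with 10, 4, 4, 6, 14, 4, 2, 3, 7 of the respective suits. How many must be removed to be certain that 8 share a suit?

In the worst case you take as many as possible of each suit without reaching 8: 7 + 4 + 4 + 6 + 7 + 4 + 2 + 3 + 7 = 44.
The next one must give 8 of some suit, so 44 + 1 = 45.

45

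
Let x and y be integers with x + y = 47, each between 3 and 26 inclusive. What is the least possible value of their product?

546

xy = x(47 − x) is concave in x, so over [21, 26] it is minimized at an endpoint.
The extreme feasible split is x = 21, y = 26, giving xy = 546.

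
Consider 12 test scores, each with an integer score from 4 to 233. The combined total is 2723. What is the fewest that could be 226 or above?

Suppose at most 12 − j of them reach 226; then j values are ≤ 225 and the rest ≤ 233.
The total is then ≤ 225·j + 233·(12 − j) = 2796 − 8j. For this to be ≥ 2723 we need j ≤ 9, so at least 12 − 9 = 3 must reach 226.
Exactly 3 works: 3 values at 233 and 9 at 225 total 2724; lower one of the high values by 1 (still ≥ 226) to hit 2723.

3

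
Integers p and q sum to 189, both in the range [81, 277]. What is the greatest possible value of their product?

8930

For a fixed sum, the product pq is largest when p and q are as close as possible.
Taking p = 94 and q = 95 (both in [81, 277]) gives pq = 8930.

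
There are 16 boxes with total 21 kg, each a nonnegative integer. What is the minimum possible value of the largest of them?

2

Some value must be at least ⌈21/16⌉ = 2, since 16 × 1 = 16 < 21.
Equality holds with 5 values of 2 and 11 values of 1.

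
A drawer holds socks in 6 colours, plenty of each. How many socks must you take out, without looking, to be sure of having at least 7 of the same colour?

You could draw 6 of every colour without reaching 7 of any — 36 in all.
One more forces 7 of some colour, so 36 + 1 = 37.

37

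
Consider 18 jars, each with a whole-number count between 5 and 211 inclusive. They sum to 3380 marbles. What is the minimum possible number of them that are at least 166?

9

Each value short of 166 is at most 165, costing at least 211 − 165 = 46 against the maximum total of 3798.
We can afford to lose at most 3798 − 3380 = 418, so at most ⌊418/46⌋ = 9 fall short, and at least 9 are ≥ 166.
Exactly 9 works: 9 values at 211 and 9 at 165 total 3384; lower one of the high values by 4 (still ≥ 166) to hit 3380.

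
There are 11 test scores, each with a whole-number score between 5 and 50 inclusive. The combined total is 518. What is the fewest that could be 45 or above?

6

Each value short of 45 is at most 44, costing at least 50 − 44 = 6 against the maximum total of 550.
We can afford to lose at most 550 − 518 = 32, so at most ⌊32/6⌋ = 5 fall short, and at least 6 are ≥ 45.
Exactly 6 works: 6 values at 50 and 5 at 44 total 520; lower one of the high values by 2 (still ≥ 45) to hit 518.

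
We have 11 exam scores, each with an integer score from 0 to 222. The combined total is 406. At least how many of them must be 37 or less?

Let j be the number exceeding 37. Then the total is ≥ 38·j + 0·(11 − j) = 0 + 38j.
So 38j ≤ 406 and j ≤ 10; hence at least 11 − 10 = 1 are ≤ 37.
Exactly 1 works: 1 value at 0 and 10 at 38 total 380; raise one of the low values by 26 (still ≤ 37) to hit 406.

1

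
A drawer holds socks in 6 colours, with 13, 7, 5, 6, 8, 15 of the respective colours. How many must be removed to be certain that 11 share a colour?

47

In the worst case you take as many as possible of each colour without reaching 11: 10 + 7 + 5 + 6 + 8 + 10 = 46.
The next one must give 11 of some colour, so 46 + 1 = 47.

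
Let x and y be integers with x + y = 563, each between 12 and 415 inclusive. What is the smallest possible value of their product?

Since x + y is fixed, pushing one of them to its bound minimizes the product.
At the endpoint x = 148, y = 563 − 148 = 415, so xy = 148 × 415 = 61420.

61420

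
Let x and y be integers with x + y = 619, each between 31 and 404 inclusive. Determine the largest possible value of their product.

xy = x(619 − x) is maximized when x is as near 619/2 as the bounds allow.
Taking x = 309 and y = 310 (both in [31, 404]) gives xy = 95790.

95790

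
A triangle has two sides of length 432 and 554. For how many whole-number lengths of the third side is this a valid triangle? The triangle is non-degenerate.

The triangle inequality gives |432 − 554| < c < 432 + 554, i.e. 122 < c < 986.
So c can be any integer from 123 to 985: 863 values.

863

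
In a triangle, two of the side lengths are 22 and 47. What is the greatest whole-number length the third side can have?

68

The third side must be less than 22 + 47 = 69.
The largest integer below 69 is 68.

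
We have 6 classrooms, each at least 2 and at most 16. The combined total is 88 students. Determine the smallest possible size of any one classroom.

Minimizing one value means maximizing the remaining 5.
The other 5 contribute at most 5 × 16 = 80, leaving at least 88 − 80 = 8.
Since 8 ≥ 2, this is achievable: one at 8 and 5 at 16.

8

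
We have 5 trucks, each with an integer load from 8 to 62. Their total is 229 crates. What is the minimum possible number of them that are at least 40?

2

Each value short of 40 is at most 39, costing at least 62 − 39 = 23 against the maximum total of 310.
We can afford to lose at most 310 − 229 = 81, so at most ⌊81/23⌋ = 3 fall short, and at least 2 are ≥ 40.
Exactly 2 works: 2 values at 62 and 3 at 39 total 241; lower one of the high values by 12 (still ≥ 40) to hit 229.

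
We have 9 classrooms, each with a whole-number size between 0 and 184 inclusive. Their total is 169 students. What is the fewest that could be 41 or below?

Let j be the number exceeding 41. Then the total is ≥ 42·j + 0·(9 − j) = 0 + 42j.
So 42j ≤ 169 and j ≤ 4; hence at least 9 − 4 = 5 are ≤ 41.
Exactly 5 works: 5 values at 0 and 4 at 42 total 168; raise one of the low values by 1 (still ≤ 41) to hit 169.

5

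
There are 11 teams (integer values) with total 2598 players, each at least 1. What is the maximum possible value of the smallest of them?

The 11 values sum to 2598, so their minimum is at most ⌊2598/11⌋ = 236.
Taking 9 copies of 236 and 2 copies of 237 gives exactly 2598, so 236 is attained.

236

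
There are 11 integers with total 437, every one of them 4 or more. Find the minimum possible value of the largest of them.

40

Some value must be at least ⌈437/11⌉ = 40, since 11 × 39 = 429 < 437.
Equality holds with 8 values of 40 and 3 values of 39.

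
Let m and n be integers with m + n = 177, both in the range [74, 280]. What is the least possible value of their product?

mn = m(177 − m) is concave in m, so over [74, 103] it is minimized at an endpoint.
The extreme feasible split is m = 74, n = 103, giving mn = 7622.

7622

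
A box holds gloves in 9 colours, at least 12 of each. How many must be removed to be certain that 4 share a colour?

28

You could draw 3 of every colour without reaching 4 of any — 27 in all.
One more forces 4 of some colour, so 27 + 1 = 28.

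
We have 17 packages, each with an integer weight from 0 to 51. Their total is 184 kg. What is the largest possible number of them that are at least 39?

4

Suppose k of them are at least 39. Those contribute at least 39 each and the other 17 − k at least 0 each.
So the total is at least 39k + 0(17 − k) = 0 + 39k. This must be ≤ 184, giving k ≤ 4.
k = 4 is achieved by 4 values at 39 and 13 at 0, total 156; add 28 to one value (staying below 39) to reach 184.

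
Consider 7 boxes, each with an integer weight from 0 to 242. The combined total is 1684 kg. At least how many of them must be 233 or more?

6

Suppose at most 7 − j of them reach 233; then j values are ≤ 232 and the rest ≤ 242.
The total is then ≤ 232·j + 242·(7 − j) = 1694 − 10j. For this to be ≥ 1684 we need j ≤ 1, so at least 7 − 1 = 6 must reach 233.
Exactly 6 works: 6 values at 242 and 1 at 232 total 1684.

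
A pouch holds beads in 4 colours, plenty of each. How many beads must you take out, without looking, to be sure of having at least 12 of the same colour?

In the worst case you draw 11 of each of the 4 colours: 4 × 11 = 44.
One more forces 12 of some colour, so 44 + 1 = 45.

45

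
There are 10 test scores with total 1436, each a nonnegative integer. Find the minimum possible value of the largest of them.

If every one of the 10 were at most 143, the total would be at most 10 × 143 = 1430 < 1436.
Taking 4 copies of 143 and 6 copies of 144 gives exactly 1436, so 144 is attained.

144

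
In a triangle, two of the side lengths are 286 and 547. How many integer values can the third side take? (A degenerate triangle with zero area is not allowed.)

The triangle inequality gives |286 − 547| < c < 286 + 547, i.e. 261 < c < 833.
So c can be any integer from 262 to 832: 571 values.

571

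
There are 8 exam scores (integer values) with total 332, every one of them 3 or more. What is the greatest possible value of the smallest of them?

41

The average is 332/8 < 42, so some value is ≤ 41.
Achievable: 4 of them at 41 and 4 at 42 total 332.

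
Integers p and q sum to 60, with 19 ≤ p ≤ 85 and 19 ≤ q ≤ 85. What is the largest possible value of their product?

With p + q fixed, pq peaks when the two are closest together.
Taking p = 30 and q = 30 (both in [19, 85]) gives pq = 900.

900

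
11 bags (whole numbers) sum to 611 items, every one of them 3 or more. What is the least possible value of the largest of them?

If every one of the 11 were at most 55, the total would be at most 11 × 55 = 605 < 611.
Achievable: 6 of them at 56 and 5 at 55 total 611.

56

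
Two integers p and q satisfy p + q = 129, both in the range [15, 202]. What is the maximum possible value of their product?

With p + q fixed, pq peaks when the two are closest together.
Taking p = 64 and q = 65 (both in [15, 202]) gives pq = 4160.

4160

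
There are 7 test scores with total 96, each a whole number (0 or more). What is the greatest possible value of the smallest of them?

The 7 values sum to 96, so their minimum is at most ⌊96/7⌋ = 13.
Taking 2 copies of 13 and 5 copies of 14 gives exactly 96, so 13 is attained.

13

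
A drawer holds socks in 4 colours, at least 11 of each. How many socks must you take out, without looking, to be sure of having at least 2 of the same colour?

You could draw 1 of every colour without reaching 2 of any — 4 in all.
One more forces 2 of some colour, so 4 + 1 = 5.

5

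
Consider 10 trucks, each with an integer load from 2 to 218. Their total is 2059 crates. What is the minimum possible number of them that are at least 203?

3

Suppose at most 10 − j of them reach 203; then j values are ≤ 202 and the rest ≤ 218.
The total is then ≤ 202·j + 218·(10 − j) = 2180 − 16j. For this to be ≥ 2059 we need j ≤ 7, so at least 10 − 7 = 3 must reach 203.
Exactly 3 works: 3 values at 218 and 7 at 202 total 2068; lower one of the high values by 9 (still ≥ 203) to hit 2059.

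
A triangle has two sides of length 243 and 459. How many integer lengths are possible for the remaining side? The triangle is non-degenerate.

The triangle inequality gives |243 − 459| < c < 243 + 459, i.e. 216 < c < 702.
So c can be any integer from 217 to 701: 485 values.

485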